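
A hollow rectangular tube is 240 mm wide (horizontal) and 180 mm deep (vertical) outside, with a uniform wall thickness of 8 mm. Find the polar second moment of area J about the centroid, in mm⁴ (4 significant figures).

Decompose the section into non-overlapping parts with the origin at the bottom-left of its bounding rectangle.
Outer rectangle: 240 × 180, A = 43 200 mm², y = 90 mm, Ī = 116 640 000 mm⁴.
Inner void (subtracted): 224 × 164, A = 36 736 mm², y = 90 mm, Ī = 82 337 621 mm⁴.
By symmetry the centroid is at mid-height, ȳ = 90 mm.
All pieces are centred on the centroidal x-axis, so I = ΣĪ (holes subtracted) = 34 302 379 mm⁴.
Repeating about the centroidal y-axis gives I_y = 53 754 539 mm⁴.
Polar second moment: J = I_x + I_y = 88 056 917 mm⁴.

J ≈ 8.806 × 10⁷ mm⁴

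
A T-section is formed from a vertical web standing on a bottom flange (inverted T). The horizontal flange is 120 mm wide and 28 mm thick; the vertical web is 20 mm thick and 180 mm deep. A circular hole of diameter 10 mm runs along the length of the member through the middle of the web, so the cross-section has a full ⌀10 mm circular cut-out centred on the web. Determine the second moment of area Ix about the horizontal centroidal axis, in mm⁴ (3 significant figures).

Ix ≈ 2.85 × 10⁷ mm⁴

Break the section into simple shapes (no overlaps), measuring from the bottom-left corner of the bounding box.
Flange: 120 × 28, A = 3 360 mm², y = 14 mm, Ī = 219 520 mm⁴.
Web: 20 × 180, A = 3 600 mm², y = 118 mm, Ī = 9 720 000 mm⁴.
Hole (subtracted): ⌀10, A = 78.54 mm², y = 118 mm, Ī = 490.87 mm⁴.
Centroid: ȳ = ΣA·y / ΣA = 67.22 mm.
Transfer each piece to the horizontal centroidal axis using Ī + A·d² with d = y − 67.22:
  flange: d = -53.22 mm → contributes +9 736 306 mm⁴
  web: d = 50.78 mm → contributes +19 002 961 mm⁴
  hole: d = 50.78 mm → contributes −203 014 mm⁴
Total I = 28 536 254 mm⁴.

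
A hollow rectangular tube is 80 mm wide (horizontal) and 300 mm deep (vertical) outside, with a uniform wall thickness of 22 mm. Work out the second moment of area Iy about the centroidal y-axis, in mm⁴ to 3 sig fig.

Iy ≈ 1.18 × 10⁷ mm⁴

Treat the section as a set of non-overlapping primitives; coordinates are from the bounding-box lower-left.
Outer rectangle: 80 × 300, A = 24 000 mm², x = 40 mm, Ī = 12 800 000 mm⁴.
Inner void (subtracted): 36 × 256, A = 9 216 mm², x = 40 mm, Ī = 995 328 mm⁴.
By symmetry the centroid is at mid-width, x̄ = 40 mm.
All pieces are centred on the centroidal y-axis, so I = ΣĪ (holes subtracted) = 11 804 672 mm⁴.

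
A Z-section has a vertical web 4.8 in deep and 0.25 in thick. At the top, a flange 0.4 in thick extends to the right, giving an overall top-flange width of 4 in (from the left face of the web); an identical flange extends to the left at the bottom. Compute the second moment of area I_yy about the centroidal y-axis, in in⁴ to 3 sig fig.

I_yy ≈ 15.5 in⁴

Decompose the section into non-overlapping parts with the origin at the bottom-left of its bounding rectangle.
Web: 0.25 × 4.8, A = 1.2 in², x = 3.875 in, Ī = 0.00625 in⁴.
Top flange (beyond web): 3.75 × 0.4, A = 1.5 in², x = 5.875 in, Ī = 1.7578 in⁴.
Bottom flange (beyond web): 3.75 × 0.4, A = 1.5 in², x = 1.875 in, Ī = 1.7578 in⁴.
Centroid: x̄ = ΣA·x / ΣA = 3.875 in.
Transfer each piece to the centroidal y-axis using Ī + A·d² with d = x − 3.875:
  web: d = 0 in → contributes +0.00625 in⁴
  top flange (beyond web): d = 2 in → contributes +7.7578 in⁴
  bottom flange (beyond web): d = -2 in → contributes +7.7578 in⁴
Total I = 15.522 in⁴.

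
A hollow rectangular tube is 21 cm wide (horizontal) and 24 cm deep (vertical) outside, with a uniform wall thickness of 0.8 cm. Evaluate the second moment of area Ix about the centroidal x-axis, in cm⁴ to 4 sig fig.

Ix ≈ 6022 cm⁴

Break the section into simple shapes (no overlaps), measuring from the bottom-left corner of the bounding box.
Outer rectangle: 21 × 24, A = 504 cm², y = 12 cm, Ī = 24 192 cm⁴.
Inner void (subtracted): 19.4 × 22.4, A = 434.56 cm², y = 12 cm, Ī = 18170.4 cm⁴.
By symmetry the centroid is at mid-height, ȳ = 12 cm.
All pieces are centred on the centroidal x-axis, so I = ΣĪ (holes subtracted) = 6021.6 cm⁴.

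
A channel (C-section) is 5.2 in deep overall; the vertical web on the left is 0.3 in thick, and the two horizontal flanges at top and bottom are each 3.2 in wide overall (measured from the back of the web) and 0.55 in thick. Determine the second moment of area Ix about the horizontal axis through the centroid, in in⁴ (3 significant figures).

Treat the section as a set of non-overlapping primitives; coordinates are from the bounding-box lower-left.
Web: 0.3 × 5.2, A = 1.56 in², y = 2.6 in, Ī = 3.5152 in⁴.
Top flange (beyond web): 2.9 × 0.55, A = 1.595 in², y = 4.925 in, Ī = 0.040207 in⁴.
Bottom flange (beyond web): 2.9 × 0.55, A = 1.595 in², y = 0.275 in, Ī = 0.040207 in⁴.
By symmetry the centroid is at mid-height, ȳ = 2.6 in.
Transfer each piece to the horizontal axis through the centroid using Ī + A·d² with d = y − 2.6:
  web: d = 0 in → contributes +3.5152 in⁴
  top flange (beyond web): d = 2.325 in → contributes +8.6622 in⁴
  bottom flange (beyond web): d = -2.325 in → contributes +8.6622 in⁴
Total I = 20.84 in⁴.

Ix ≈ 20.8 in⁴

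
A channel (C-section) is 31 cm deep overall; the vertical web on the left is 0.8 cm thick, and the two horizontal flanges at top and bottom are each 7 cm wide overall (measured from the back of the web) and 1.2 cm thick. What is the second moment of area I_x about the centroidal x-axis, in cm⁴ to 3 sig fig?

I_x ≈ 5290 cm⁴

Split into non-overlapping primitives; take the origin at the lower-left of the bounding box.
Web: 0.8 × 31, A = 24.8 cm², y = 15.5 cm, Ī = 1986.1 cm⁴.
Top flange (beyond web): 6.2 × 1.2, A = 7.44 cm², y = 30.4 cm, Ī = 0.8928 cm⁴.
Bottom flange (beyond web): 6.2 × 1.2, A = 7.44 cm², y = 0.6 cm, Ī = 0.8928 cm⁴.
By symmetry the centroid is at mid-height, ȳ = 15.5 cm.
Transfer each piece to the centroidal x-axis using Ī + A·d² with d = y − 15.5:
  web: d = 0 cm → contributes +1986.1 cm⁴
  top flange (beyond web): d = 14.9 cm → contributes +1652.6 cm⁴
  bottom flange (beyond web): d = -14.9 cm → contributes +1652.6 cm⁴
Total I = 5291.4 cm⁴.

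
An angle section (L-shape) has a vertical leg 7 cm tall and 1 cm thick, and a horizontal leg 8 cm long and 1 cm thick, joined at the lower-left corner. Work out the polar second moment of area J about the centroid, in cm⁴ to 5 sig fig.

J ≈ 145.83 cm⁴

Decompose the section into non-overlapping parts with the origin at the bottom-left of its bounding rectangle.
Vertical leg: 1 × 7, A = 7 cm², y = 3.5 cm, Ī = 28.58333 cm⁴.
Horizontal leg (remainder): 7 × 1, A = 7 cm², y = 0.5 cm, Ī = 0.5833333 cm⁴.
Centroid: ȳ = ΣA·y / ΣA = 2 cm.
Transfer each piece to the centroidal x-axis using Ī + A·d² with d = y − 2:
  vertical leg: d = 1.5 cm → contributes +44.33333 cm⁴
  horizontal leg (remainder): d = -1.5 cm → contributes +16.33333 cm⁴
Total I = 60.66667 cm⁴.
For the y-axis: x̄ = 2.5 cm.
Repeating about the centroidal y-axis gives I_y = 85.16667 cm⁴.
Polar second moment: J = I_x + I_y = 145.8333 cm⁴.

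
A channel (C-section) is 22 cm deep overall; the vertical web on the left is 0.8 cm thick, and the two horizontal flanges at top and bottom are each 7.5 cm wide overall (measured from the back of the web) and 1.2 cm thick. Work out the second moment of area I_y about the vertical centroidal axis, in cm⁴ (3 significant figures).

I_y ≈ 179 cm⁴

Treat the section as a set of non-overlapping primitives; coordinates are from the bounding-box lower-left.
Web: 0.8 × 22, A = 17.6 cm², x = 0.4 cm, Ī = 0.93867 cm⁴.
Top flange (beyond web): 6.7 × 1.2, A = 8.04 cm², x = 4.15 cm, Ī = 30.076 cm⁴.
Bottom flange (beyond web): 6.7 × 1.2, A = 8.04 cm², x = 4.15 cm, Ī = 30.076 cm⁴.
Centroid: x̄ = ΣA·x / ΣA = 2.1904 cm.
Transfer each piece to the vertical centroidal axis using Ī + A·d² with d = x − 2.1904:
  web: d = -1.7904 cm → contributes +57.355 cm⁴
  top flange (beyond web): d = 1.9596 cm → contributes +60.951 cm⁴
  bottom flange (beyond web): d = 1.9596 cm → contributes +60.951 cm⁴
Total I = 179.26 cm⁴.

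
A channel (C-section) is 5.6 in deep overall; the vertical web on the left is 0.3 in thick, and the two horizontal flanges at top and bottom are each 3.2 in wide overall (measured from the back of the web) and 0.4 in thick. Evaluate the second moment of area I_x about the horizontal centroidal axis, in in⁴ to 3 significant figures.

Treat the section as a set of non-overlapping primitives; coordinates are from the bounding-box lower-left.
Web: 0.3 × 5.6, A = 1.68 in², y = 2.8 in, Ī = 4.3904 in⁴.
Top flange (beyond web): 2.9 × 0.4, A = 1.16 in², y = 5.4 in, Ī = 0.015467 in⁴.
Bottom flange (beyond web): 2.9 × 0.4, A = 1.16 in², y = 0.2 in, Ī = 0.015467 in⁴.
By symmetry the centroid is at mid-height, ȳ = 2.8 in.
Transfer each piece to the horizontal centroidal axis using Ī + A·d² with d = y − 2.8:
  web: d = 0 in → contributes +4.3904 in⁴
  top flange (beyond web): d = 2.6 in → contributes +7.8571 in⁴
  bottom flange (beyond web): d = -2.6 in → contributes +7.8571 in⁴
Total I = 20.105 in⁴.

I_x ≈ 20.1 in⁴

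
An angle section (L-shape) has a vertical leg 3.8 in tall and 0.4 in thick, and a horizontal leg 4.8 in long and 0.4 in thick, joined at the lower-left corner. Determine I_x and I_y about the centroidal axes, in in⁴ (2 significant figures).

I_x ≈ 4.2 in⁴, I_y ≈ 7.6 in⁴

Break the section into simple shapes (no overlaps), measuring from the bottom-left corner of the bounding box.
Vertical leg: 0.4 × 3.8, A = 1.52 in², y = 1.9 in, Ī = 1.829 in⁴.
Horizontal leg (remainder): 4.4 × 0.4, A = 1.76 in², y = 0.2 in, Ī = 0.02347 in⁴.
Centroid: ȳ = ΣA·y / ΣA = 0.9878 in.
Transfer each piece to the centroidal x-axis using Ī + A·d² with d = y − 0.9878:
  vertical leg: d = 0.9122 in → contributes +3.094 in⁴
  horizontal leg (remainder): d = -0.7878 in → contributes +1.116 in⁴
Total I = 4.21 in⁴.
For the y-axis: x̄ = 1.488 in.
Repeating about the centroidal y-axis gives I_y = 7.558 in⁴.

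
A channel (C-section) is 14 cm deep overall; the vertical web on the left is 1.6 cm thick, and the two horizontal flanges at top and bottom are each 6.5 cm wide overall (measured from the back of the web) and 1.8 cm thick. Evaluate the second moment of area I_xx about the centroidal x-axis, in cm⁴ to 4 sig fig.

I_xx ≈ 1027 cm⁴

Treat the section as a set of non-overlapping primitives; coordinates are from the bounding-box lower-left.
Web: 1.6 × 14, A = 22.4 cm², y = 7 cm, Ī = 365.867 cm⁴.
Top flange (beyond web): 4.9 × 1.8, A = 8.82 cm², y = 13.1 cm, Ī = 2.3814 cm⁴.
Bottom flange (beyond web): 4.9 × 1.8, A = 8.82 cm², y = 0.9 cm, Ī = 2.3814 cm⁴.
By symmetry the centroid is at mid-height, ȳ = 7 cm.
Transfer each piece to the centroidal x-axis using Ī + A·d² with d = y − 7:
  web: d = 0 cm → contributes +365.867 cm⁴
  top flange (beyond web): d = 6.1 cm → contributes +330.574 cm⁴
  bottom flange (beyond web): d = -6.1 cm → contributes +330.574 cm⁴
Total I = 1027.01 cm⁴.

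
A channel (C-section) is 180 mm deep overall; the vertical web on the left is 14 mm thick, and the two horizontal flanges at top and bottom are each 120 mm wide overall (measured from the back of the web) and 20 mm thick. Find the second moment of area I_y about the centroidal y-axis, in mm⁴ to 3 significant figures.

I_y ≈ 9.70 × 10⁶ mm⁴

Treat the section as a set of non-overlapping primitives; coordinates are from the bounding-box lower-left.
Web: 14 × 180, A = 2 520 mm², x = 7 mm, Ī = 41 160 mm⁴.
Top flange (beyond web): 106 × 20, A = 2 120 mm², x = 67 mm, Ī = 1 985 027 mm⁴.
Bottom flange (beyond web): 106 × 20, A = 2 120 mm², x = 67 mm, Ī = 1 985 027 mm⁴.
Centroid: x̄ = ΣA·x / ΣA = 44.633 mm.
Transfer each piece to the centroidal y-axis using Ī + A·d² with d = x − 44.633:
  web: d = -37.633 mm → contributes +3 610 117 mm⁴
  top flange (beyond web): d = 22.367 mm → contributes +3 045 613 mm⁴
  bottom flange (beyond web): d = 22.367 mm → contributes +3 045 613 mm⁴
Total I = 9 701 344 mm⁴.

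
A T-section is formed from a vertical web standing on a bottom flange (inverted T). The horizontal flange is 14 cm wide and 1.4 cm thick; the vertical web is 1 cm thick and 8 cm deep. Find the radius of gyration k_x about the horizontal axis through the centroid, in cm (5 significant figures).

k_x ≈ 2.4918 cm

Break the section into simple shapes (no overlaps), measuring from the bottom-left corner of the bounding box.
Flange: 14 × 1.4, A = 19.6 cm², y = 0.7 cm, Ī = 3.201333 cm⁴.
Web: 1 × 8, A = 8 cm², y = 5.4 cm, Ī = 42.66667 cm⁴.
Centroid: ȳ = ΣA·y / ΣA = 2.062319 cm.
Transfer each piece to the horizontal axis through the centroid using Ī + A·d² with d = y − 2.062319:
  flange: d = -1.362319 cm → contributes +39.57722 cm⁴
  web: d = 3.337681 cm → contributes +131.7876 cm⁴
Total I = 171.3648 cm⁴.
Radius of gyration: k = √(I/A) = √(171.3648 / 27.6) = 2.49176 cm.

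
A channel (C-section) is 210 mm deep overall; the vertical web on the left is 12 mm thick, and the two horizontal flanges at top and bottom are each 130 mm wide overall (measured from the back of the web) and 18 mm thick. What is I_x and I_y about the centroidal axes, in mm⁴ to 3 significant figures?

Decompose the section into non-overlapping parts with the origin at the bottom-left of its bounding rectangle.
Web: 12 × 210, A = 2 520 mm², y = 105 mm, Ī = 9 261 000 mm⁴.
Top flange (beyond web): 118 × 18, A = 2 124 mm², y = 201 mm, Ī = 57 348 mm⁴.
Bottom flange (beyond web): 118 × 18, A = 2 124 mm², y = 9 mm, Ī = 57 348 mm⁴.
By symmetry the centroid is at mid-height, ȳ = 105 mm.
Transfer each piece to the centroidal x-axis using Ī + A·d² with d = y − 105:
  web: d = 0 mm → contributes +9 261 000 mm⁴
  top flange (beyond web): d = 96 mm → contributes +19 632 132 mm⁴
  bottom flange (beyond web): d = -96 mm → contributes +19 632 132 mm⁴
Total I = 48 525 264 mm⁴.
For the y-axis: x̄ = 46.798 mm.
Repeating about the centroidal y-axis gives I_y = 11 642 027 mm⁴.

I_x ≈ 4.85 × 10⁷ mm⁴, I_y ≈ 1.16 × 10⁷ mm⁴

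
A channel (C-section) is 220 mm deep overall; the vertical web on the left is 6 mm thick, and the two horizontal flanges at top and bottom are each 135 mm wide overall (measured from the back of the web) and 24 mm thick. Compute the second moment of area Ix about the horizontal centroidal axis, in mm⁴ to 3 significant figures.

Ix ≈ 6.51 × 10⁷ mm⁴

Treat the section as a set of non-overlapping primitives; coordinates are from the bounding-box lower-left.
Web: 6 × 220, A = 1 320 mm², y = 110 mm, Ī = 5 324 000 mm⁴.
Top flange (beyond web): 129 × 24, A = 3 096 mm², y = 208 mm, Ī = 148 608 mm⁴.
Bottom flange (beyond web): 129 × 24, A = 3 096 mm², y = 12 mm, Ī = 148 608 mm⁴.
By symmetry the centroid is at mid-height, ȳ = 110 mm.
Transfer each piece to the horizontal centroidal axis using Ī + A·d² with d = y − 110:
  web: d = 0 mm → contributes +5 324 000 mm⁴
  top flange (beyond web): d = 98 mm → contributes +29 882 592 mm⁴
  bottom flange (beyond web): d = -98 mm → contributes +29 882 592 mm⁴
Total I = 65 089 184 mm⁴.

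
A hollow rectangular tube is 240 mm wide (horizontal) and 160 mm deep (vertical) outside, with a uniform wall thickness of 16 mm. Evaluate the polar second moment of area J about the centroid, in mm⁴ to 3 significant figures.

J ≈ 1.34 × 10⁸ mm⁴

Split into non-overlapping primitives; take the origin at the lower-left of the bounding box.
Outer rectangle: 240 × 160, A = 38 400 mm², y = 80 mm, Ī = 81 920 000 mm⁴.
Inner void (subtracted): 208 × 128, A = 26 624 mm², y = 80 mm, Ī = 36 350 635 mm⁴.
By symmetry the centroid is at mid-height, ȳ = 80 mm.
All pieces are centred on the centroidal x-axis, so I = ΣĪ (holes subtracted) = 45 569 365 mm⁴.
Repeating about the centroidal y-axis gives I_y = 88 331 605 mm⁴.
Polar second moment: J = I_x + I_y = 133 900 971 mm⁴.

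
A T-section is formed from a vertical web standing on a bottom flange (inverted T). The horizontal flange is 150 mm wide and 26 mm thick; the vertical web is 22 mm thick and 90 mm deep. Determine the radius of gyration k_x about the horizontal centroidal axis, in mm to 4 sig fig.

Split into non-overlapping primitives; take the origin at the lower-left of the bounding box.
Flange: 150 × 26, A = 3 900 mm², y = 13 mm, Ī = 219 700 mm⁴.
Web: 22 × 90, A = 1 980 mm², y = 71 mm, Ī = 1 336 500 mm⁴.
Centroid: ȳ = ΣA·y / ΣA = 32.5306 mm.
Transfer each piece to the horizontal centroidal axis using Ī + A·d² with d = y − 32.5306:
  flange: d = -19.5306 mm → contributes +1 707 335 mm⁴
  web: d = 38.4694 mm → contributes +4 266 690 mm⁴
Total I = 5 974 024 mm⁴.
Radius of gyration: k = √(I/A) = √(5 974 024 / 5 880) = 31.8746 mm.

k_x ≈ 31.87 mm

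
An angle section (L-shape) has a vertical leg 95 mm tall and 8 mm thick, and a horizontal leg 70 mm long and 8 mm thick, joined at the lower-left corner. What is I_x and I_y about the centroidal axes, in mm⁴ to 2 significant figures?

I_x ≈ 1.1 × 10⁶ mm⁴, I_y ≈ 5.3 × 10⁵ mm⁴

Break the section into simple shapes (no overlaps), measuring from the bottom-left corner of the bounding box.
Vertical leg: 8 × 95, A = 760 mm², y = 47.5 mm, Ī = 571 583 mm⁴.
Horizontal leg (remainder): 62 × 8, A = 496 mm², y = 4 mm, Ī = 2 645 mm⁴.
Centroid: ȳ = ΣA·y / ΣA = 30.32 mm.
Transfer each piece to the centroidal x-axis using Ī + A·d² with d = y − 30.32:
  vertical leg: d = 17.18 mm → contributes +795 856 mm⁴
  horizontal leg (remainder): d = -26.32 mm → contributes +346 289 mm⁴
Total I = 1 142 145 mm⁴.
For the y-axis: x̄ = 17.82 mm.
Repeating about the centroidal y-axis gives I_y = 530 595 mm⁴.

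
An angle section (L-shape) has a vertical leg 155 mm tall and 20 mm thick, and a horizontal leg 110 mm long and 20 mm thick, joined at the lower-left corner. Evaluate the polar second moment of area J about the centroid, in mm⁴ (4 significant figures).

J ≈ 1.622 × 10⁷ mm⁴

Decompose the section into non-overlapping parts with the origin at the bottom-left of its bounding rectangle.
Vertical leg: 20 × 155, A = 3 100 mm², y = 77.5 mm, Ī = 6 206 458 mm⁴.
Horizontal leg (remainder): 90 × 20, A = 1 800 mm², y = 10 mm, Ī = 60 000 mm⁴.
Centroid: ȳ = ΣA·y / ΣA = 52.7041 mm.
Transfer each piece to the centroidal x-axis using Ī + A·d² with d = y − 52.7041:
  vertical leg: d = 24.7959 mm → contributes +8 112 455 mm⁴
  horizontal leg (remainder): d = -42.7041 mm → contributes +3 342 549 mm⁴
Total I = 11 455 004 mm⁴.
For the y-axis: x̄ = 30.2041 mm.
Repeating about the centroidal y-axis gives I_y = 4 763 129 mm⁴.
Polar second moment: J = I_x + I_y = 16 218 134 mm⁴.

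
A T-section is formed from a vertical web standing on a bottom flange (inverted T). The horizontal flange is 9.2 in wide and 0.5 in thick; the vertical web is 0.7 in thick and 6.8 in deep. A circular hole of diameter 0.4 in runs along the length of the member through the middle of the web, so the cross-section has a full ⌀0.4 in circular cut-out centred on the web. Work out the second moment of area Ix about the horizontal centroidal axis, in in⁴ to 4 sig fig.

Ix ≈ 49.19 in⁴

Treat the section as a set of non-overlapping primitives; coordinates are from the bounding-box lower-left.
Flange: 9.2 × 0.5, A = 4.6 in², y = 0.25 in, Ī = 0.0958333 in⁴.
Web: 0.7 × 6.8, A = 4.76 in², y = 3.9 in, Ī = 18.3419 in⁴.
Hole (subtracted): ⌀0.4, A = 0.125664 in², y = 3.9 in, Ī = 0.00125664 in⁴.
Centroid: ȳ = ΣA·y / ΣA = 2.08179 in.
Transfer each piece to the horizontal centroidal axis using Ī + A·d² with d = y − 2.08179:
  flange: d = -1.83179 in → contributes +15.5309 in⁴
  web: d = 1.81821 in → contributes +34.078 in⁴
  hole: d = 1.81821 in → contributes −0.416689 in⁴
Total I = 49.1921 in⁴.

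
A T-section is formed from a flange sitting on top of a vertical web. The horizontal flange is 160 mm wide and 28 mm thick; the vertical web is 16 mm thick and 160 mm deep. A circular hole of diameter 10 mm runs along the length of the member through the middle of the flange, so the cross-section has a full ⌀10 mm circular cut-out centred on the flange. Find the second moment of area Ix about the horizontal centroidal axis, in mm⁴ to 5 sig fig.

Split into non-overlapping primitives; take the origin at the lower-left of the bounding box.
Flange: 160 × 28, A = 4 480 mm², y = 174 mm, Ī = 292693.3 mm⁴.
Web: 16 × 160, A = 2 560 mm², y = 80 mm, Ī = 5 461 333 mm⁴.
Hole (subtracted): ⌀10, A = 78.53982 mm², y = 174 mm, Ī = 490.8739 mm⁴.
Centroid: ȳ = ΣA·y / ΣA = 139.4325 mm.
Transfer each piece to the horizontal centroidal axis using Ī + A·d² with d = y − 139.4325:
  flange: d = 34.56746 mm → contributes +5 645 887 mm⁴
  web: d = -59.43254 mm → contributes +14 503 834 mm⁴
  hole: d = 34.56746 mm → contributes −94338.83 mm⁴
Total I = 20 055 382 mm⁴.

Ix ≈ 2.0055 × 10⁷ mm⁴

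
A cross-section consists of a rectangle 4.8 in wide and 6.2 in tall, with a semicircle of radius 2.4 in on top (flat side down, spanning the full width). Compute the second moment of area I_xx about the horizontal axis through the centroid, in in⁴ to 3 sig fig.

Split into non-overlapping primitives; take the origin at the lower-left of the bounding box.
Rectangular body: 4.8 × 6.2, A = 29.76 in², y = 3.1 in, Ī = 95.331 in⁴.
Semicircular cap: semicircle r = 2.4, A = 9.0478 in², y = 7.2186 in, Ī = 3.6415 in⁴.
Centroid: ȳ = ΣA·y / ΣA = 4.0602 in.
Transfer each piece to the horizontal axis through the centroid using Ī + A·d² with d = y − 4.0602:
  rectangular body: d = -0.96022 in → contributes +122.77 in⁴
  semicircular cap: d = 3.1584 in → contributes +93.896 in⁴
Total I = 216.67 in⁴.

I_xx ≈ 217 in⁴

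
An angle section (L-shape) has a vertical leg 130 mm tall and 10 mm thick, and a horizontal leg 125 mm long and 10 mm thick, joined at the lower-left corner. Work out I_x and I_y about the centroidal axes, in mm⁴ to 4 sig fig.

Split into non-overlapping primitives; take the origin at the lower-left of the bounding box.
Vertical leg: 10 × 130, A = 1 300 mm², y = 65 mm, Ī = 1 830 833 mm⁴.
Horizontal leg (remainder): 115 × 10, A = 1 150 mm², y = 5 mm, Ī = 9583.33 mm⁴.
Centroid: ȳ = ΣA·y / ΣA = 36.8367 mm.
Transfer each piece to the centroidal x-axis using Ī + A·d² with d = y − 36.8367:
  vertical leg: d = 28.1633 mm → contributes +2 861 954 mm⁴
  horizontal leg (remainder): d = -31.8367 mm → contributes +1 175 198 mm⁴
Total I = 4 037 151 mm⁴.
For the y-axis: x̄ = 34.3367 mm.
Repeating about the centroidal y-axis gives I_y = 3 661 839 mm⁴.

I_x ≈ 4.037 × 10⁶ mm⁴, I_y ≈ 3.662 × 10⁶ mm⁴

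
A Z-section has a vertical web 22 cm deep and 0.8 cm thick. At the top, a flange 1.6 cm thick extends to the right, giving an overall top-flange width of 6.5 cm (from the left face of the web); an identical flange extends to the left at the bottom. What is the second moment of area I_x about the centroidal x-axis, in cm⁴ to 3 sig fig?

Split into non-overlapping primitives; take the origin at the lower-left of the bounding box.
Web: 0.8 × 22, A = 17.6 cm², y = 11 cm, Ī = 709.87 cm⁴.
Top flange (beyond web): 5.7 × 1.6, A = 9.12 cm², y = 21.2 cm, Ī = 1.9456 cm⁴.
Bottom flange (beyond web): 5.7 × 1.6, A = 9.12 cm², y = 0.8 cm, Ī = 1.9456 cm⁴.
Centroid: ȳ = ΣA·y / ΣA = 11 cm.
Transfer each piece to the centroidal x-axis using Ī + A·d² with d = y − 11:
  web: d = 0 cm → contributes +709.87 cm⁴
  top flange (beyond web): d = 10.2 cm → contributes +950.79 cm⁴
  bottom flange (beyond web): d = -10.2 cm → contributes +950.79 cm⁴
Total I = 2611.4 cm⁴.

I_x ≈ 2610 cm⁴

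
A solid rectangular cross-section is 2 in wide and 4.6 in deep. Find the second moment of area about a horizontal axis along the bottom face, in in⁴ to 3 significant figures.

The section: 2 × 4.6, A = 9.2 in², y = 2.3 in, Ī = 16.223 in⁴.
Transfer it to the base of the section using Ī + A·d² with d = y − 0:
  the section: d = 2.3 in → contributes +64.891 in⁴
Total I = 64.891 in⁴.

I_base ≈ 64.9 in⁴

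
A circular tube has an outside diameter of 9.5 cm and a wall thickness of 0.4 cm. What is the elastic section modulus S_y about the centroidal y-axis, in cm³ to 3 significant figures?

Break the section into simple shapes (no overlaps), measuring from the bottom-left corner of the bounding box.
Outer circle: ⌀9.5, A = 70.882 cm², x = 4.75 cm, Ī = 399.82 cm⁴.
Bore (subtracted): ⌀8.7, A = 59.447 cm², x = 4.75 cm, Ī = 281.22 cm⁴.
By symmetry the centroid is at mid-width, x̄ = 4.75 cm.
All pieces are centred on the centroidal y-axis, so I = ΣĪ (holes subtracted) = 118.6 cm⁴.
Extreme fibre distance c = 4.75 cm; S = I/c = 24.968 cm³.

S_y ≈ 25.0 cm³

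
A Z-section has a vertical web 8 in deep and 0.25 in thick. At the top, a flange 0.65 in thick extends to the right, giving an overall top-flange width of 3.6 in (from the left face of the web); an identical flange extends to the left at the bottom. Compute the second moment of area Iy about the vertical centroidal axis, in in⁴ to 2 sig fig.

Split into non-overlapping primitives; take the origin at the lower-left of the bounding box.
Web: 0.25 × 8, A = 2 in², x = 3.475 in, Ī = 0.01042 in⁴.
Top flange (beyond web): 3.35 × 0.65, A = 2.178 in², x = 5.275 in, Ī = 2.036 in⁴.
Bottom flange (beyond web): 3.35 × 0.65, A = 2.178 in², x = 1.675 in, Ī = 2.036 in⁴.
Centroid: x̄ = ΣA·x / ΣA = 3.475 in.
Transfer each piece to the vertical centroidal axis using Ī + A·d² with d = x − 3.475:
  web: d = 0 in → contributes +0.01042 in⁴
  top flange (beyond web): d = 1.8 in → contributes +9.092 in⁴
  bottom flange (beyond web): d = -1.8 in → contributes +9.092 in⁴
Total I = 18.19 in⁴.

Iy ≈ 18 in⁴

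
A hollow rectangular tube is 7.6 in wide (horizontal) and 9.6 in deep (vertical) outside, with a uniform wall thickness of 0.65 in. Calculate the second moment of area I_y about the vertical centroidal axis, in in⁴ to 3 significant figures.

I_y ≈ 178 in⁴

Treat the section as a set of non-overlapping primitives; coordinates are from the bounding-box lower-left.
Outer rectangle: 7.6 × 9.6, A = 72.96 in², x = 3.8 in, Ī = 351.18 in⁴.
Inner void (subtracted): 6.3 × 8.3, A = 52.29 in², x = 3.8 in, Ī = 172.95 in⁴.
By symmetry the centroid is at mid-width, x̄ = 3.8 in.
All pieces are centred on the vertical centroidal axis, so I = ΣĪ (holes subtracted) = 178.23 in⁴.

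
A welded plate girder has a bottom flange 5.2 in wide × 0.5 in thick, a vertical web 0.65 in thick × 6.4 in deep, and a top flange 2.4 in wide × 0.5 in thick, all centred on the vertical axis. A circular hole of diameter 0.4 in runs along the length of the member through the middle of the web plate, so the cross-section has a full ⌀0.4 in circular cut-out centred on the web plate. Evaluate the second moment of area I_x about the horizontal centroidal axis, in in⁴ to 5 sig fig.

Treat the section as a set of non-overlapping primitives; coordinates are from the bounding-box lower-left.
Bottom plate: 5.2 × 0.5, A = 2.6 in², y = 0.25 in, Ī = 0.05416667 in⁴.
Web plate: 0.65 × 6.4, A = 4.16 in², y = 3.7 in, Ī = 14.19947 in⁴.
Top plate: 2.4 × 0.5, A = 1.2 in², y = 7.15 in, Ī = 0.025 in⁴.
Hole (subtracted): ⌀0.4, A = 0.1256637 in², y = 3.7 in, Ī = 0.001256637 in⁴.
Centroid: ȳ = ΣA·y / ΣA = 3.083483 in.
Transfer each piece to the horizontal centroidal axis using Ī + A·d² with d = y − 3.083483:
  bottom plate: d = -2.833483 in → contributes +20.9286 in⁴
  web plate: d = 0.6165168 in → contributes +15.78065 in⁴
  top plate: d = 4.066517 in → contributes +19.86887 in⁴
  hole: d = 0.6165168 in → contributes −0.04902053 in⁴
Total I = 56.5291 in⁴.

I_x ≈ 56.529 in⁴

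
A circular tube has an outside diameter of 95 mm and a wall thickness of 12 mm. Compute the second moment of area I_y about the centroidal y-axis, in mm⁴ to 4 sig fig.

I_y ≈ 2.751 × 10⁶ mm⁴

Treat the section as a set of non-overlapping primitives; coordinates are from the bounding-box lower-left.
Outer circle: ⌀95, A = 7088.22 mm², x = 47.5 mm, Ī = 3 998 198 mm⁴.
Bore (subtracted): ⌀71, A = 3959.19 mm², x = 47.5 mm, Ī = 1 247 393 mm⁴.
By symmetry the centroid is at mid-width, x̄ = 47.5 mm.
All pieces are centred on the centroidal y-axis, so I = ΣĪ (holes subtracted) = 2 750 805 mm⁴.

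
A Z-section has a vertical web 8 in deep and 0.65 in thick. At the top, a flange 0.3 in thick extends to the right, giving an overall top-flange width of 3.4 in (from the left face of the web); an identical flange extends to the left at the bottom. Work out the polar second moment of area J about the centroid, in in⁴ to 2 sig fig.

J ≈ 58 in⁴

Decompose the section into non-overlapping parts with the origin at the bottom-left of its bounding rectangle.
Web: 0.65 × 8, A = 5.2 in², y = 4 in, Ī = 27.73 in⁴.
Top flange (beyond web): 2.75 × 0.3, A = 0.825 in², y = 7.85 in, Ī = 0.006188 in⁴.
Bottom flange (beyond web): 2.75 × 0.3, A = 0.825 in², y = 0.15 in, Ī = 0.006188 in⁴.
Centroid: ȳ = ΣA·y / ΣA = 4 in.
Transfer each piece to the centroidal x-axis using Ī + A·d² with d = y − 4:
  web: d = 0 in → contributes +27.73 in⁴
  top flange (beyond web): d = 3.85 in → contributes +12.23 in⁴
  bottom flange (beyond web): d = -3.85 in → contributes +12.23 in⁴
Total I = 52.2 in⁴.
For the y-axis: x̄ = 3.075 in.
Repeating about the centroidal y-axis gives I_y = 5.991 in⁴.
Polar second moment: J = I_x + I_y = 58.19 in⁴.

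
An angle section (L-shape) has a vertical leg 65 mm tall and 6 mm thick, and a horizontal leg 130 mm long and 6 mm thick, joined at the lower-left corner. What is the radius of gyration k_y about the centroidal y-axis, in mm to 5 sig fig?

k_y ≈ 42.368 mm

Split into non-overlapping primitives; take the origin at the lower-left of the bounding box.
Vertical leg: 6 × 65, A = 390 mm², x = 3 mm, Ī = 1 170 mm⁴.
Horizontal leg (remainder): 124 × 6, A = 744 mm², x = 68 mm, Ī = 953 312 mm⁴.
Centroid: x̄ = ΣA·x / ΣA = 45.6455 mm.
Transfer each piece to the centroidal y-axis using Ī + A·d² with d = x − 45.6455:
  vertical leg: d = -42.6455 mm → contributes +710439.2 mm⁴
  horizontal leg (remainder): d = 22.3545 mm → contributes +1 325 106 mm⁴
Total I = 2 035 545 mm⁴.
Radius of gyration: k = √(I/A) = √(2 035 545 / 1 134) = 42.3676 mm.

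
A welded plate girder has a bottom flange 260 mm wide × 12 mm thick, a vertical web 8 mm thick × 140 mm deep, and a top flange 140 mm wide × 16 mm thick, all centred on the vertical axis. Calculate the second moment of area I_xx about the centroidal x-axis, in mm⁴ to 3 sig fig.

Break the section into simple shapes (no overlaps), measuring from the bottom-left corner of the bounding box.
Bottom plate: 260 × 12, A = 3 120 mm², y = 6 mm, Ī = 37 440 mm⁴.
Web plate: 8 × 140, A = 1 120 mm², y = 82 mm, Ī = 1 829 333 mm⁴.
Top plate: 140 × 16, A = 2 240 mm², y = 160 mm, Ī = 47 787 mm⁴.
Centroid: ȳ = ΣA·y / ΣA = 72.37 mm.
Transfer each piece to the centroidal x-axis using Ī + A·d² with d = y − 72.37:
  bottom plate: d = -66.37 mm → contributes +13 781 121 mm⁴
  web plate: d = 9.6296 mm → contributes +1 933 191 mm⁴
  top plate: d = 87.63 mm → contributes +17 248 639 mm⁴
Total I = 32 962 951 mm⁴.

I_xx ≈ 3.30 × 10⁷ mm⁴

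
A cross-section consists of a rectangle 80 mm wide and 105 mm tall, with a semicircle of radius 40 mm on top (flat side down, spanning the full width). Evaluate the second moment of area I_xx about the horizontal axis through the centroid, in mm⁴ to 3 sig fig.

Decompose the section into non-overlapping parts with the origin at the bottom-left of its bounding rectangle.
Rectangular body: 80 × 105, A = 8 400 mm², y = 52.5 mm, Ī = 7 717 500 mm⁴.
Semicircular cap: semicircle r = 40, A = 2513.3 mm², y = 121.98 mm, Ī = 280 978 mm⁴.
Centroid: ȳ = ΣA·y / ΣA = 68.5 mm.
Transfer each piece to the horizontal axis through the centroid using Ī + A·d² with d = y − 68.5:
  rectangular body: d = -16 mm → contributes +9 867 929 mm⁴
  semicircular cap: d = 53.476 mm → contributes +7 468 257 mm⁴
Total I = 17 336 186 mm⁴.

I_xx ≈ 1.73 × 10⁷ mm⁴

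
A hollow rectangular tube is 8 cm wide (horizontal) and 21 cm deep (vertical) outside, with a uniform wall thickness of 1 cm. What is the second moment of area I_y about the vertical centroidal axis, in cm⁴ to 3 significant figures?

Break the section into simple shapes (no overlaps), measuring from the bottom-left corner of the bounding box.
Outer rectangle: 8 × 21, A = 168 cm², x = 4 cm, Ī = 896 cm⁴.
Inner void (subtracted): 6 × 19, A = 114 cm², x = 4 cm, Ī = 342 cm⁴.
By symmetry the centroid is at mid-width, x̄ = 4 cm.
All pieces are centred on the vertical centroidal axis, so I = ΣĪ (holes subtracted) = 554 cm⁴.

I_y ≈ 554 cm⁴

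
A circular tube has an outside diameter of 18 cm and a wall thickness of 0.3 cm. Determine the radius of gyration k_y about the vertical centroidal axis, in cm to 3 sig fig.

Split into non-overlapping primitives; take the origin at the lower-left of the bounding box.
Outer circle: ⌀18, A = 254.47 cm², x = 9 cm, Ī = 5 153 cm⁴.
Bore (subtracted): ⌀17.4, A = 237.79 cm², x = 9 cm, Ī = 4499.5 cm⁴.
By symmetry the centroid is at mid-width, x̄ = 9 cm.
All pieces are centred on the vertical centroidal axis, so I = ΣĪ (holes subtracted) = 653.47 cm⁴.
Radius of gyration: k = √(I/A) = √(653.47 / 16.682) = 6.2588 cm.

k_y ≈ 6.26 cm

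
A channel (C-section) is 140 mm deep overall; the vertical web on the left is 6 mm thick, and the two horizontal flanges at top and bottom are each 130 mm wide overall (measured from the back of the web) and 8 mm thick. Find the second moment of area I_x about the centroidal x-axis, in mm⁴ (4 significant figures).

I_x ≈ 1.002 × 10⁷ mm⁴

Split into non-overlapping primitives; take the origin at the lower-left of the bounding box.
Web: 6 × 140, A = 840 mm², y = 70 mm, Ī = 1 372 000 mm⁴.
Top flange (beyond web): 124 × 8, A = 992 mm², y = 136 mm, Ī = 5290.67 mm⁴.
Bottom flange (beyond web): 124 × 8, A = 992 mm², y = 4 mm, Ī = 5290.67 mm⁴.
By symmetry the centroid is at mid-height, ȳ = 70 mm.
Transfer each piece to the centroidal x-axis using Ī + A·d² with d = y − 70:
  web: d = 0 mm → contributes +1 372 000 mm⁴
  top flange (beyond web): d = 66 mm → contributes +4 326 443 mm⁴
  bottom flange (beyond web): d = -66 mm → contributes +4 326 443 mm⁴
Total I = 10 024 885 mm⁴.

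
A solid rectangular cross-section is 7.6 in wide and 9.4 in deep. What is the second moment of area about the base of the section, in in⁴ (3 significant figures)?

The section: 7.6 × 9.4, A = 71.44 in², y = 4.7 in, Ī = 526.04 in⁴.
Transfer it to the bottom edge using Ī + A·d² with d = y − 0:
  the section: d = 4.7 in → contributes +2104.1 in⁴
Total I = 2104.1 in⁴.

I_base ≈ 2100 in⁴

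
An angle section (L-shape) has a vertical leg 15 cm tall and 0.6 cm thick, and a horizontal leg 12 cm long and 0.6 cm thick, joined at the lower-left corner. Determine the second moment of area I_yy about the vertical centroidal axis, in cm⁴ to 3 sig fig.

Break the section into simple shapes (no overlaps), measuring from the bottom-left corner of the bounding box.
Vertical leg: 0.6 × 15, A = 9 cm², x = 0.3 cm, Ī = 0.27 cm⁴.
Horizontal leg (remainder): 11.4 × 0.6, A = 6.84 cm², x = 6.3 cm, Ī = 74.077 cm⁴.
Centroid: x̄ = ΣA·x / ΣA = 2.8909 cm.
Transfer each piece to the vertical centroidal axis using Ī + A·d² with d = x − 2.8909:
  vertical leg: d = -2.5909 cm → contributes +60.685 cm⁴
  horizontal leg (remainder): d = 3.4091 cm → contributes +153.57 cm⁴
Total I = 214.26 cm⁴.

I_yy ≈ 214 cm⁴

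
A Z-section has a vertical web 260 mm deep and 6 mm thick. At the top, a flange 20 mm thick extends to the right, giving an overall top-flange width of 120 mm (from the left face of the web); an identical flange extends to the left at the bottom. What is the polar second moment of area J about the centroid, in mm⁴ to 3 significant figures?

J ≈ 9.60 × 10⁷ mm⁴

Split into non-overlapping primitives; take the origin at the lower-left of the bounding box.
Web: 6 × 260, A = 1 560 mm², y = 130 mm, Ī = 8 788 000 mm⁴.
Top flange (beyond web): 114 × 20, A = 2 280 mm², y = 250 mm, Ī = 76 000 mm⁴.
Bottom flange (beyond web): 114 × 20, A = 2 280 mm², y = 10 mm, Ī = 76 000 mm⁴.
Centroid: ȳ = ΣA·y / ΣA = 130 mm.
Transfer each piece to the centroidal x-axis using Ī + A·d² with d = y − 130:
  web: d = 0 mm → contributes +8 788 000 mm⁴
  top flange (beyond web): d = 120 mm → contributes +32 908 000 mm⁴
  bottom flange (beyond web): d = -120 mm → contributes +32 908 000 mm⁴
Total I = 74 604 000 mm⁴.
For the y-axis: x̄ = 117 mm.
Repeating about the centroidal y-axis gives I_y = 21 359 160 mm⁴.
Polar second moment: J = I_x + I_y = 95 963 160 mm⁴.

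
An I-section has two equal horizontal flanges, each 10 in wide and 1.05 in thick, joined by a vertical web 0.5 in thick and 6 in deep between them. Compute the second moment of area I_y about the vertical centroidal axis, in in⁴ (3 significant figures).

Break the section into simple shapes (no overlaps), measuring from the bottom-left corner of the bounding box.
Bottom flange: 10 × 1.05, A = 10.5 in², x = 5 in, Ī = 87.5 in⁴.
Web: 0.5 × 6, A = 3 in², x = 5 in, Ī = 0.0625 in⁴.
Top flange: 10 × 1.05, A = 10.5 in², x = 5 in, Ī = 87.5 in⁴.
By symmetry the centroid is at mid-width, x̄ = 5 in.
All pieces are centred on the vertical centroidal axis, so I = ΣĪ = 175.06 in⁴.

I_y ≈ 175 in⁴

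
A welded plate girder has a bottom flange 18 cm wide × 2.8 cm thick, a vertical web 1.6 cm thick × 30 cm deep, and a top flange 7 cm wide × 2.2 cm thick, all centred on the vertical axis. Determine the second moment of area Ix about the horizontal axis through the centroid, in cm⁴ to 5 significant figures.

Ix ≈ 1.8245 × 10⁴ cm⁴

Treat the section as a set of non-overlapping primitives; coordinates are from the bounding-box lower-left.
Bottom plate: 18 × 2.8, A = 50.4 cm², y = 1.4 cm, Ī = 32.928 cm⁴.
Web plate: 1.6 × 30, A = 48 cm², y = 17.8 cm, Ī = 3 600 cm⁴.
Top plate: 7 × 2.2, A = 15.4 cm², y = 33.9 cm, Ī = 6.211333 cm⁴.
Centroid: ȳ = ΣA·y / ΣA = 12.71547 cm.
Transfer each piece to the horizontal axis through the centroid using Ī + A·d² with d = y − 12.71547:
  bottom plate: d = -11.31547 cm → contributes +6486.132 cm⁴
  web plate: d = 5.084534 cm → contributes +4840.919 cm⁴
  top plate: d = 21.18453 cm → contributes +6917.493 cm⁴
Total I = 18244.54 cm⁴.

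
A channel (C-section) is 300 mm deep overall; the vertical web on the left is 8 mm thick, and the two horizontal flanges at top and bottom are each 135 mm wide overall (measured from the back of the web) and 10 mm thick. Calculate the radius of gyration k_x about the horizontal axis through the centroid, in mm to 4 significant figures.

Treat the section as a set of non-overlapping primitives; coordinates are from the bounding-box lower-left.
Web: 8 × 300, A = 2 400 mm², y = 150 mm, Ī = 18 000 000 mm⁴.
Top flange (beyond web): 127 × 10, A = 1 270 mm², y = 295 mm, Ī = 10583.3 mm⁴.
Bottom flange (beyond web): 127 × 10, A = 1 270 mm², y = 5 mm, Ī = 10583.3 mm⁴.
By symmetry the centroid is at mid-height, ȳ = 150 mm.
Transfer each piece to the horizontal axis through the centroid using Ī + A·d² with d = y − 150:
  web: d = 0 mm → contributes +18 000 000 mm⁴
  top flange (beyond web): d = 145 mm → contributes +26 712 333 mm⁴
  bottom flange (beyond web): d = -145 mm → contributes +26 712 333 mm⁴
Total I = 71 424 667 mm⁴.
Radius of gyration: k = √(I/A) = √(71 424 667 / 4 940) = 120.243 mm.

k_x ≈ 120.2 mm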